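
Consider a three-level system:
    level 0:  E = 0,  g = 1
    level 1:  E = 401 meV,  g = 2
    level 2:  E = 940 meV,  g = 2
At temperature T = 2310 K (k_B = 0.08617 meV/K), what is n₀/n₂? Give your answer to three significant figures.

k_BT = 0.08617 × 2310 K = 199.05 meV.
n₀/n₂ = (g₀/g₂) exp[−(E₀−E₂)/kT] = (1/2) × exp(−(-940 meV)/(199.05 meV)) = (1/2) × exp(4.7224) = 56.2.

56.2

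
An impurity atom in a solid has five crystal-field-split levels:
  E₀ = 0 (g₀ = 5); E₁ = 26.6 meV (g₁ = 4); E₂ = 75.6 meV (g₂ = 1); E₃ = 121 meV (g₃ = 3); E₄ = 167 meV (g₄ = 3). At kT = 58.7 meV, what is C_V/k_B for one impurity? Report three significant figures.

Eᵢ/kT = 0, 0.45315, 1.2879, 2.0613, 2.8450.
Z = Σ gᵢe^(−Eᵢ/kT) = 5·e^(−0) + 4·e^(−0.45315) + 1·e^(−1.2879) + 3·e^(−2.0613) + 3·e^(−2.8450) = 5.0000 + 2.5425 + 0.27585 + 0.38187 + 0.17440 = 8.3746.
⟨E⟩ = 19.561 meV, ⟨E²⟩ = 1651.5 meV².
C_V/k_B = (⟨E²⟩ − ⟨E⟩²)/(kT)² = (1651.5 − 382.63)/3445.7 = 0.368.

0.368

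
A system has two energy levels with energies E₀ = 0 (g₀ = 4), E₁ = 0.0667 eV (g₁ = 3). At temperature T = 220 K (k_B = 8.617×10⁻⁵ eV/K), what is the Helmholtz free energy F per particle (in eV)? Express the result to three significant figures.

-0.0267 eV

k_BT = 8.617×10⁻⁵ × 220 K = 0.018957 eV.
Eᵢ/kT = 0, 3.5185.
Z = Σ gᵢe^(−Eᵢ/kT) = 4·e^(−0) + 3·e^(−3.5185) = 4.0000 + 0.088932 = 4.0889.
F = −kT ln Z = −0.018957 × ln(4.0889) = −0.018957 × 1.4083 = -0.0267 eV.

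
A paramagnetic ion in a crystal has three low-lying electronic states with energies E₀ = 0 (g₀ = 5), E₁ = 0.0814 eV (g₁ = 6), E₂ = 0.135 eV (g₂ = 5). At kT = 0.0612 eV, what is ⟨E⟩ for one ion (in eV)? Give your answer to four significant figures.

Eᵢ/kT = 0, 1.33007, 2.20588.
Z = Σ gᵢe^(−Eᵢ/kT) = 5·e^(−0) + 6·e^(−1.33007) + 5·e^(−2.20588) = 5.00000 + 1.58675 + 0.550768 = 7.13752.
⟨E⟩ = Σ Eᵢ gᵢe^(−Eᵢ/kT) / Z = (0·5.00000 + 0.0814·1.58675 + 0.135·0.550768) / 7.13752 = 0.02851 eV.

0.02851 eV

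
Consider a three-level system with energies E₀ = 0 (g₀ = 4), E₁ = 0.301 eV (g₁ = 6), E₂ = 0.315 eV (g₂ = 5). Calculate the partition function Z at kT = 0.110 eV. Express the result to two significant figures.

Z = 4.7

Eᵢ/kT = 0, 2.736, 2.864.
Z = Σ gᵢe^(−Eᵢ/kT) = 4·e^(−0) + 6·e^(−2.736) + 5·e^(−2.864) = 4.000 + 0.3890 + 0.2852 = 4.674.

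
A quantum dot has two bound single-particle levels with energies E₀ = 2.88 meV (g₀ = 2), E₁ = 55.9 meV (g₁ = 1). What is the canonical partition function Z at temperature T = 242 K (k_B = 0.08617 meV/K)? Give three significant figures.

Z = 1.81

k_BT = 0.08617 × 242 K = 20.853 meV.
Eᵢ/kT = 0.13811, 2.6807.
Z = Σ gᵢe^(−Eᵢ/kT) = 2·e^(−0.13811) + 1·e^(−2.6807) = 1.7420 + 0.068515 = 1.8105.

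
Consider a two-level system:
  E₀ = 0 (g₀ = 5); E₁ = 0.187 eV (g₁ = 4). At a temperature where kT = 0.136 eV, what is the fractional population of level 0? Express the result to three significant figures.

Eᵢ/kT = 0, 1.3750.
Z = Σ gᵢe^(−Eᵢ/kT) = 5·e^(−0) + 4·e^(−1.3750) = 5.0000 + 1.0114 = 6.0114.
P₀ = g₀ e^(−E₀/kT) / Z = 5.0000/6.0114 = 0.832.

0.832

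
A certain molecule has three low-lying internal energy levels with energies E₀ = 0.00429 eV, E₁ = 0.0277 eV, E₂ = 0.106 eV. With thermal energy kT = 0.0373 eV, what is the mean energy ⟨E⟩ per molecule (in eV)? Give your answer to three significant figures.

Eᵢ/kT = 0.11501, 0.74263, 2.8418.
Z = Σ e^(−Eᵢ/kT) = e^(−0.11501) + e^(−0.74263) + e^(−2.8418) = 0.89136 + 0.47586 + 0.058321 = 1.4255.
⟨E⟩ = Σ Eᵢ e^(−Eᵢ/kT) / Z = (0.00429·0.89136 + 0.0277·0.47586 + 0.106·0.058321) / 1.4255 = 0.0163 eV.

0.0163 eV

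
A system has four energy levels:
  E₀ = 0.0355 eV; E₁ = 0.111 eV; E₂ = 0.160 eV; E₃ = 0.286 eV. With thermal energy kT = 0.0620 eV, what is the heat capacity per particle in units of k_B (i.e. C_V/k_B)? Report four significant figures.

0.6409

Eᵢ/kT = 0.572581, 1.79032, 2.58065, 4.61290.
Z = Σ e^(−Eᵢ/kT) = e^(−0.572581) + e^(−1.79032) + e^(−2.58065) + e^(−4.61290) = 0.564068 + 0.166907 + 0.0757248 + 0.00992300 = 0.816623.
⟨E⟩ = 0.0655199 eV, ⟨E²⟩ = 0.00675654 eV².
C_V/k_B = (⟨E²⟩ − ⟨E⟩²)/(kT)² = (0.00675654 − 0.00429286)/0.00384400 = 0.6409.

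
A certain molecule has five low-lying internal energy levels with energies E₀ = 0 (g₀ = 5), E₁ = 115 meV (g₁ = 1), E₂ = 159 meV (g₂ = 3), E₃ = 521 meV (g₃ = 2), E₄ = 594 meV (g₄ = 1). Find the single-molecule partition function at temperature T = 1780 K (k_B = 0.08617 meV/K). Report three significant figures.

k_BT = 0.08617 × 1780 K = 153.38 meV.
Eᵢ/kT = 0, 0.74977, 1.0366, 3.3968, 3.8727.
Z = Σ gᵢe^(−Eᵢ/kT) = 5·e^(−0) + 1·e^(−0.74977) + 3·e^(−1.0366) + 2·e^(−3.3968) + 1·e^(−3.8727) = 5.0000 + 0.47248 + 1.0640 + 0.066960 + 0.020802 = 6.6242.

Z = 6.62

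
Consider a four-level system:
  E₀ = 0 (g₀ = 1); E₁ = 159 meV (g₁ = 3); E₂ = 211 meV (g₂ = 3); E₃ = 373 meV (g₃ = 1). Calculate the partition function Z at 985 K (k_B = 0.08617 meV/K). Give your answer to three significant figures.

Z = 1.72

k_BT = 0.08617 × 985 K = 84.877 meV.
Eᵢ/kT = 0, 1.8733, 2.4860, 4.3946.
Z = Σ gᵢe^(−Eᵢ/kT) = 1·e^(−0) + 3·e^(−1.8733) + 3·e^(−2.4860) + 1·e^(−4.3946) = 1.0000 + 0.46085 + 0.24973 + 0.012344 = 1.7229.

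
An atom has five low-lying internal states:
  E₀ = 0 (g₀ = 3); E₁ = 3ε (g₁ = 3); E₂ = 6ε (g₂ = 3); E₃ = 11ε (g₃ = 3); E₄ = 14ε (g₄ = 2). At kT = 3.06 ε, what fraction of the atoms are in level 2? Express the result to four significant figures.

Eᵢ/kT = 0, 0.980392, 1.96078, 3.59477, 4.57516.
Z = Σ gᵢe^(−Eᵢ/kT) = 3·e^(−0) + 3·e^(−0.980392) + 3·e^(−1.96078) + 3·e^(−3.59477) + 2·e^(−4.57516) = 3.00000 + 1.12549 + 0.422246 + 0.0824010 + 0.0206093 = 4.65075.
P₂ = g₂ e^(−E₂/kT) / Z = 0.422246/4.65075 = 0.09079.

0.09079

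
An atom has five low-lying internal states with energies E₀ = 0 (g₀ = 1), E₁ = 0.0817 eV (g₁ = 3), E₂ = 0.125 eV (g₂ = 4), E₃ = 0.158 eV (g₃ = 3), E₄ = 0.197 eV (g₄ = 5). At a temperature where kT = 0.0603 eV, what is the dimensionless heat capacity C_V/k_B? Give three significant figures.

1.15

Eᵢ/kT = 0, 1.3549, 2.0730, 2.6202, 3.2670.
Z = Σ gᵢe^(−Eᵢ/kT) = 1·e^(−0) + 3·e^(−1.3549) + 4·e^(−2.0730) + 3·e^(−2.6202) + 5·e^(−3.2670) = 1.0000 + 0.77392 + 0.50323 + 0.21836 + 0.19060 = 2.6861.
⟨E⟩ = 0.073781 eV, ⟨E²⟩ = 0.0096336 eV².
C_V/k_B = (⟨E²⟩ − ⟨E⟩²)/(kT)² = (0.0096336 − 0.0054436)/0.0036361 = 1.15.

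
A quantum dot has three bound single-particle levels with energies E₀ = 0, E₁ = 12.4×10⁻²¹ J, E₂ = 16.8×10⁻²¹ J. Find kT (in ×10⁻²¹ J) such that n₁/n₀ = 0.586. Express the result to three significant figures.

23.2 ×10⁻²¹ J

n₁/n₀ = exp[−(E₁−E₀)/kT] = 0.586.
⇒ (E₁−E₀)/kT = ln(1/0.586) = ln(1.7065) = 0.53444.
kT = 12.4 ×10⁻²¹ J / 0.53444 = 23.2 ×10⁻²¹ J.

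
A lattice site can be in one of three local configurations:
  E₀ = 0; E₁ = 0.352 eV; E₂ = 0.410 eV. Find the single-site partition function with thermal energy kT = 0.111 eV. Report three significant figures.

Eᵢ/kT = 0, 3.1712, 3.6937.
Z = Σ e^(−Eᵢ/kT) = e^(−0) + e^(−3.1712) + e^(−3.6937) = 1.0000 + 0.041953 + 0.024880 = 1.0668.

Z = 1.07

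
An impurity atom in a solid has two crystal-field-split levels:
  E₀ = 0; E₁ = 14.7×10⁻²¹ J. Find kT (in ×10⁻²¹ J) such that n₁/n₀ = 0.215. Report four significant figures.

n₁/n₀ = exp[−(E₁−E₀)/kT] = 0.215.
⇒ (E₁−E₀)/kT = ln(1/0.215) = ln(4.65116) = 1.53712.
kT = 14.7 ×10⁻²¹ J / 1.53712 = 9.563 ×10⁻²¹ J.

9.563 ×10⁻²¹ J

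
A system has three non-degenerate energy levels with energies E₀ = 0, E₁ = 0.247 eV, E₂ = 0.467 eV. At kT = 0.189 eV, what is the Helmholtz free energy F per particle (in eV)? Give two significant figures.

Eᵢ/kT = 0, 1.307, 2.471.
Z = Σ e^(−Eᵢ/kT) = e^(−0) + e^(−1.307) + e^(−2.471) = 1.000 + 0.2706 + 0.08450 = 1.355.
F = −kT ln Z = −0.189 × ln(1.355) = −0.189 × 0.3038 = -0.057 eV.

-0.057 eV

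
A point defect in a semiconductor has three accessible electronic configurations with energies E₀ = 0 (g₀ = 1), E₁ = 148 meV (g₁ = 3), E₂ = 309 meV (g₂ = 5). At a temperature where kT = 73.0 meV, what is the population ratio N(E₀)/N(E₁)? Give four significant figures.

2.531

n₀/n₁ = (g₀/g₁) exp[−(E₀−E₁)/kT] = (1/3) × exp(−(-148 meV)/(73.0 meV)) = (1/3) × exp(2.02740) = 2.531.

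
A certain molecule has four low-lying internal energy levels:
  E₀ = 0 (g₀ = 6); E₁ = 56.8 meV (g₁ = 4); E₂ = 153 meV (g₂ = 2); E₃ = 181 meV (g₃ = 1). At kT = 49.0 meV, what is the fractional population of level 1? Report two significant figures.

0.17

Eᵢ/kT = 0, 1.159, 3.122, 3.694.
Z = Σ gᵢe^(−Eᵢ/kT) = 6·e^(−0) + 4·e^(−1.159) + 2·e^(−3.122) + 1·e^(−3.694) = 6.000 + 1.255 + 0.08814 + 0.02487 = 7.368.
P₁ = g₁ e^(−E₁/kT) / Z = 1.255/7.368 = 0.17.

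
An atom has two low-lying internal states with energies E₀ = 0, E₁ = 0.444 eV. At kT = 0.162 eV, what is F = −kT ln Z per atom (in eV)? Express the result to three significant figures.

-0.0101 eV

Eᵢ/kT = 0, 2.7407.
Z = Σ e^(−Eᵢ/kT) = e^(−0) + e^(−2.7407) = 1.0000 + 0.064525 = 1.0645.
F = −kT ln Z = −0.162 × ln(1.0645) = −0.162 × 0.062505 = -0.0101 eV.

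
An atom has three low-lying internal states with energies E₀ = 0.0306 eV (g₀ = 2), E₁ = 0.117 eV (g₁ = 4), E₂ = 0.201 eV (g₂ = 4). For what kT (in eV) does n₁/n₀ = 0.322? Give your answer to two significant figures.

n₁/n₀ = (g₁/g₀) exp[−(E₁−E₀)/kT] = 0.322.
⇒ (E₁−E₀)/kT = ln((4/2)/0.322) = ln(6.211) = 1.826.
kT = 0.0864 eV / 1.826 = 0.047 eV.

0.047 eV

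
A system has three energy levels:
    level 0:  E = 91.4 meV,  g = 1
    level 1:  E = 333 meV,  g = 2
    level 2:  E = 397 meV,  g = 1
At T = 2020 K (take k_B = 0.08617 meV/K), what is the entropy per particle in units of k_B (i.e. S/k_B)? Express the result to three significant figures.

1.11

k_BT = 0.08617 × 2020 K = 174.06 meV.
Eᵢ/kT = 0.52511, 1.9131, 2.2808.
Z = Σ gᵢe^(−Eᵢ/kT) = 1·e^(−0.52511) + 2·e^(−1.9131) + 1·e^(−2.2808) = 0.59149 + 0.29524 + 0.10220 = 0.98893.
⟨E⟩ = Σ EᵢPᵢ = 195.11 meV.
S/k_B = ln Z + ⟨E⟩/kT = ln(0.98893) + 195.11/174.06 = -0.011132 + 1.1209 = 1.11.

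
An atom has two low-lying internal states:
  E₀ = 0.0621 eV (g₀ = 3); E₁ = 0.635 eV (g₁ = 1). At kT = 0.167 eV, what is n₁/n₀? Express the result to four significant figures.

0.01079

n₁/n₀ = (g₁/g₀) exp[−(E₁−E₀)/kT] = (1/3) × exp(−(0.5729 eV)/(0.167 eV)) = (1/3) × exp(-3.43054) = 0.01079.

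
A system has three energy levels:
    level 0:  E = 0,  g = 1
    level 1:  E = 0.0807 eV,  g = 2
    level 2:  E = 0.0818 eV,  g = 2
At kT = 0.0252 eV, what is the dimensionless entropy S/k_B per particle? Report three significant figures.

Eᵢ/kT = 0, 3.2024, 3.2460.
Z = Σ gᵢe^(−Eᵢ/kT) = 1·e^(−0) + 2·e^(−3.2024) + 2·e^(−3.2460) = 1.0000 + 0.081329 + 0.077859 = 1.1592.
⟨E⟩ = Σ EᵢPᵢ = 0.011156 eV.
S/k_B = ln Z + ⟨E⟩/kT = ln(1.1592) + 0.011156/0.0252 = 0.14773 + 0.44270 = 0.590.

0.590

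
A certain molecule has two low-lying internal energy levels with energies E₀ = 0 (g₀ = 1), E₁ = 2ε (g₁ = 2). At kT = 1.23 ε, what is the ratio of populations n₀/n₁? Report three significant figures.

2.54

n₀/n₁ = (g₀/g₁) exp[−(E₀−E₁)/kT] = (1/2) × exp(−(-2ε)/(1.23ε)) = (1/2) × exp(1.6260) = 2.54.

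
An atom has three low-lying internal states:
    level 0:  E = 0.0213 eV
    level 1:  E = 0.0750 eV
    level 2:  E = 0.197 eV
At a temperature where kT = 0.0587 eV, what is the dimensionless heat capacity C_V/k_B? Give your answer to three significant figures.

0.414

Eᵢ/kT = 0.36286, 1.2777, 3.3560.
Z = Σ e^(−Eᵢ/kT) = e^(−0.36286) + e^(−1.2777) + e^(−3.3560) = 0.69568 + 0.27868 + 0.034874 = 1.0092.
⟨E⟩ = 0.042201 eV, ⟨E²⟩ = 0.0032071 eV².
C_V/k_B = (⟨E²⟩ − ⟨E⟩²)/(kT)² = (0.0032071 − 0.0017809)/0.0034457 = 0.414.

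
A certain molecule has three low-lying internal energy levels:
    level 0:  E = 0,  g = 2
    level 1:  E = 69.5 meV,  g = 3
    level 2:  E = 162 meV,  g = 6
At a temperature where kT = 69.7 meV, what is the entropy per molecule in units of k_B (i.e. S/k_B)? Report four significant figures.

1.975

Eᵢ/kT = 0, 0.997131, 2.32425.
Z = Σ gᵢe^(−Eᵢ/kT) = 2·e^(−0) + 3·e^(−0.997131) + 6·e^(−2.32425) = 2.00000 + 1.10681 + 0.587141 = 3.69395.
⟨E⟩ = Σ EᵢPᵢ = 46.5735 meV.
S/k_B = ln Z + ⟨E⟩/kT = ln(3.69395) + 46.5735/69.7 = 1.30670 + 0.668199 = 1.975.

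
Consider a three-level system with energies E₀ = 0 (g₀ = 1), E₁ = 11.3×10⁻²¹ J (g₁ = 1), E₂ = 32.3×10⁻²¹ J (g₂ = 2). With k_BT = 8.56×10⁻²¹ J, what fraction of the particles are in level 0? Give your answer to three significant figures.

0.762

Eᵢ/kT = 0, 1.3201, 3.7734.
Z = Σ gᵢe^(−Eᵢ/kT) = 1·e^(−0) + 1·e^(−1.3201) + 2·e^(−3.7734) = 1.0000 + 0.26711 + 0.045948 = 1.3131.
P₀ = g₀ e^(−E₀/kT) / Z = 1.0000/1.3131 = 0.762.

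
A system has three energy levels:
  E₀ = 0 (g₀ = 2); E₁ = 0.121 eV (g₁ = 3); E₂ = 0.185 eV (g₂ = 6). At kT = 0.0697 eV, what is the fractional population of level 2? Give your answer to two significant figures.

Eᵢ/kT = 0, 1.736, 2.654.
Z = Σ gᵢe^(−Eᵢ/kT) = 2·e^(−0) + 3·e^(−1.736) + 6·e^(−2.654) = 2.000 + 0.5287 + 0.4222 = 2.951.
P₂ = g₂ e^(−E₂/kT) / Z = 0.4222/2.951 = 0.14.

0.14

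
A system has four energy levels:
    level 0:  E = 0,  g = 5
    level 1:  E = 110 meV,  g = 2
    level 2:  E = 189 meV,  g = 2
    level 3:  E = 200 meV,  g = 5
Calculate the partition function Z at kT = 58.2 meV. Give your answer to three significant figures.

Eᵢ/kT = 0, 1.8900, 3.2474, 3.4364.
Z = Σ gᵢe^(−Eᵢ/kT) = 5·e^(−0) + 2·e^(−1.8900) + 2·e^(−3.2474) + 5·e^(−3.4364) = 5.0000 + 0.30214 + 0.077750 + 0.16090 = 5.5408.

Z = 5.54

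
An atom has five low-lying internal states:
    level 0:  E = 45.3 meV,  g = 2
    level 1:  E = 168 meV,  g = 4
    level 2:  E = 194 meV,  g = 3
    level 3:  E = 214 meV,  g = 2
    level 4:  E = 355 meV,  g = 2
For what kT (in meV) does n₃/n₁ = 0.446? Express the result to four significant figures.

402.5 meV

n₃/n₁ = (g₃/g₁) exp[−(E₃−E₁)/kT] = 0.446.
⇒ (E₃−E₁)/kT = ln((2/4)/0.446) = ln(1.12108) = 0.114293.
kT = 46 meV / 0.114293 = 402.5 meV.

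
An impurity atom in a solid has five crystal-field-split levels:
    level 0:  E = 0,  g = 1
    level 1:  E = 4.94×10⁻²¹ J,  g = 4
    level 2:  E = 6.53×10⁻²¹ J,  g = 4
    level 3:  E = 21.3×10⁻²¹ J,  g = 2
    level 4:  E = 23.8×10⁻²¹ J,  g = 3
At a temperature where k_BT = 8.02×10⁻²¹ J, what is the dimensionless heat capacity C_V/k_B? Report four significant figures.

0.3555

Eᵢ/kT = 0, 0.615960, 0.814214, 2.65586, 2.96758.
Z = Σ gᵢe^(−Eᵢ/kT) = 1·e^(−0) + 4·e^(−0.615960) + 4·e^(−0.814214) + 2·e^(−2.65586) + 3·e^(−2.96758) = 1.00000 + 2.16049 + 1.77195 + 0.140477 + 0.154283 = 5.22720.
⟨E⟩ = 5.53026, ⟨E²⟩ = 53.4524.
C_V/k_B = (⟨E²⟩ − ⟨E⟩²)/(kT)² = (53.4524 − 30.5838)/64.3204 = 0.3555.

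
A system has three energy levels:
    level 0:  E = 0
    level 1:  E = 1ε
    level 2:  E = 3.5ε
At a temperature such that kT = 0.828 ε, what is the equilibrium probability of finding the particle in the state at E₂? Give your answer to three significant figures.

0.0111

Eᵢ/kT = 0, 1.2077, 4.2271.
Z = Σ e^(−Eᵢ/kT) = e^(−0) + e^(−1.2077) + e^(−4.2271) = 1.0000 + 0.29888 + 0.014595 = 1.3135.
P₂ = e^(−E₂/kT) / Z = 0.014595/1.3135 = 0.0111.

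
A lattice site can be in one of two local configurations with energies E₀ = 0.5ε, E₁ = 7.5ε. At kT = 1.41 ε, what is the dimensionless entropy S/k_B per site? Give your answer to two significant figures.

Eᵢ/kT = 0.3546, 5.319.
Z = Σ e^(−Eᵢ/kT) = e^(−0.3546) + e^(−5.319) = 0.7015 + 0.004898 = 0.7064.
⟨E⟩ = Σ EᵢPᵢ = 0.5485 ε.
S/k_B = ln Z + ⟨E⟩/kT = ln(0.7064) + 0.5485/1.41 = -0.3476 + 0.3890 = 0.041.

0.041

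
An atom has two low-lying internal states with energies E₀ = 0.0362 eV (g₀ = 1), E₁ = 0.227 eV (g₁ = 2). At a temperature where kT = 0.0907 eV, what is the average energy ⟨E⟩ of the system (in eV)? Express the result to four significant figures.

Eᵢ/kT = 0.399118, 2.50276.
Z = Σ gᵢe^(−Eᵢ/kT) = 1·e^(−0.399118) + 2·e^(−2.50276) = 0.670912 + 0.163718 = 0.834630.
⟨E⟩ = Σ Eᵢ gᵢe^(−Eᵢ/kT) / Z = (0.0362·0.670912 + 0.227·0.163718) / 0.834630 = 0.07363 eV.

0.07363 eV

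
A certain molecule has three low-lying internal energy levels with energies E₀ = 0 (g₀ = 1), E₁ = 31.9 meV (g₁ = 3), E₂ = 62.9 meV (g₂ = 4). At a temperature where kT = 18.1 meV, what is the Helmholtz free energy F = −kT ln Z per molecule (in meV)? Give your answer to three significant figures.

Eᵢ/kT = 0, 1.7624, 3.4751.
Z = Σ gᵢe^(−Eᵢ/kT) = 1·e^(−0) + 3·e^(−1.7624) + 4·e^(−3.4751) = 1.0000 + 0.51490 + 0.12383 = 1.6387.
F = −kT ln Z = −18.1 × ln(1.6387) = −18.1 × 0.49390 = -8.94 meV.

-8.94 meV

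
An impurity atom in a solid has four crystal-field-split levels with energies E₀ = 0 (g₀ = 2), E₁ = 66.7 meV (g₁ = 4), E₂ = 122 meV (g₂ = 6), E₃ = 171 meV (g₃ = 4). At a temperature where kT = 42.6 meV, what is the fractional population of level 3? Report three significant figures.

Eᵢ/kT = 0, 1.5657, 2.8638, 4.0141.
Z = Σ gᵢe^(−Eᵢ/kT) = 2·e^(−0) + 4·e^(−1.5657) + 6·e^(−2.8638) + 4·e^(−4.0141) = 2.0000 + 0.83577 + 0.34231 + 0.072237 = 3.2503.
P₃ = g₃ e^(−E₃/kT) / Z = 0.072237/3.2503 = 0.0222.

0.0222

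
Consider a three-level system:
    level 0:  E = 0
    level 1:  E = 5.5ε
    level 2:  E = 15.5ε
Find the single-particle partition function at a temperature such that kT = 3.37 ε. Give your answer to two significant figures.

Eᵢ/kT = 0, 1.632, 4.599.
Z = Σ e^(−Eᵢ/kT) = e^(−0) + e^(−1.632) + e^(−4.599) = 1.000 + 0.1955 + 0.01006 = 1.206.

Z = 1.2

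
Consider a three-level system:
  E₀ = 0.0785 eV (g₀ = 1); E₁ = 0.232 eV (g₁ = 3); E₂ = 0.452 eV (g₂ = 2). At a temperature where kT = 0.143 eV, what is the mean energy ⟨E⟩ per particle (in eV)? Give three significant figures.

Eᵢ/kT = 0.54895, 1.6224, 3.1608.
Z = Σ gᵢe^(−Eᵢ/kT) = 1·e^(−0.54895) + 3·e^(−1.6224) + 2·e^(−3.1608) = 0.57756 + 0.59227 + 0.084784 = 1.2546.
⟨E⟩ = Σ Eᵢ gᵢe^(−Eᵢ/kT) / Z = (0.0785·0.57756 + 0.232·0.59227 + 0.452·0.084784) / 1.2546 = 0.176 eV.

0.176 eV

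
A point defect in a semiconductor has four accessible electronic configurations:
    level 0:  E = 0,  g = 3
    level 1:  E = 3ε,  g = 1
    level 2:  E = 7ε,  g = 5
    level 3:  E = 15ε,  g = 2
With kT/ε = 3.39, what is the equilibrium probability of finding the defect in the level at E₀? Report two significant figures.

Eᵢ/kT = 0, 0.8850, 2.065, 4.425.
Z = Σ gᵢe^(−Eᵢ/kT) = 3·e^(−0) + 1·e^(−0.8850) + 5·e^(−2.065) + 2·e^(−4.425) = 3.000 + 0.4127 + 0.6341 + 0.02395 = 4.071.
P₀ = g₀ e^(−E₀/kT) / Z = 3.000/4.071 = 0.74.

0.74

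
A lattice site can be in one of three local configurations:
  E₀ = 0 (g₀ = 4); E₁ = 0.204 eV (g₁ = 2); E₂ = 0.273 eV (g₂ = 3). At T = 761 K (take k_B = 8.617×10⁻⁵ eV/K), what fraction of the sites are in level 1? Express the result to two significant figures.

0.022

k_BT = 8.617×10⁻⁵ × 761 K = 0.06558 eV.
Eᵢ/kT = 0, 3.111, 4.163.
Z = Σ gᵢe^(−Eᵢ/kT) = 4·e^(−0) + 2·e^(−3.111) + 3·e^(−4.163) = 4.000 + 0.08911 + 0.04668 = 4.136.
P₁ = g₁ e^(−E₁/kT) / Z = 0.08911/4.136 = 0.022.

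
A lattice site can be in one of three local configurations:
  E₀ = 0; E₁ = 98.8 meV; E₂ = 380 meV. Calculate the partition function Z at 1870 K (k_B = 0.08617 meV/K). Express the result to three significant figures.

Z = 1.64

k_BT = 0.08617 × 1870 K = 161.14 meV.
Eᵢ/kT = 0, 0.61313, 2.3582.
Z = Σ e^(−Eᵢ/kT) = e^(−0) + e^(−0.61313) + e^(−2.3582) = 1.0000 + 0.54165 + 0.094590 = 1.6362.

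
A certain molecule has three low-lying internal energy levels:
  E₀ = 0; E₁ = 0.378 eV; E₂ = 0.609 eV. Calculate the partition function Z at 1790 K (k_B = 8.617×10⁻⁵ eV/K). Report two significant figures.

Z = 1.1

k_BT = 8.617×10⁻⁵ × 1790 K = 0.1542 eV.
Eᵢ/kT = 0, 2.451, 3.949.
Z = Σ e^(−Eᵢ/kT) = e^(−0) + e^(−2.451) + e^(−3.949) = 1.000 + 0.08621 + 0.01927 = 1.105.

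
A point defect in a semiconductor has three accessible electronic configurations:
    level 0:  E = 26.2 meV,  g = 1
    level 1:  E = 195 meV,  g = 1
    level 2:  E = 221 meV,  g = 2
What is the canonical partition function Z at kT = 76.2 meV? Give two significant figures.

Z = 0.90

Eᵢ/kT = 0.3438, 2.559, 2.900.
Z = Σ gᵢe^(−Eᵢ/kT) = 1·e^(−0.3438) + 1·e^(−2.559) + 2·e^(−2.900) = 0.7091 + 0.07738 + 0.1100 = 0.8965.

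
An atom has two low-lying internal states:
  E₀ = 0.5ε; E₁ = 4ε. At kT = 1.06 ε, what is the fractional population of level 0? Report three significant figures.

Eᵢ/kT = 0.47170, 3.7736.
Z = Σ e^(−Eᵢ/kT) = e^(−0.47170) + e^(−3.7736) = 0.62394 + 0.022969 = 0.64691.
P₀ = e^(−E₀/kT) / Z = 0.62394/0.64691 = 0.964.

0.964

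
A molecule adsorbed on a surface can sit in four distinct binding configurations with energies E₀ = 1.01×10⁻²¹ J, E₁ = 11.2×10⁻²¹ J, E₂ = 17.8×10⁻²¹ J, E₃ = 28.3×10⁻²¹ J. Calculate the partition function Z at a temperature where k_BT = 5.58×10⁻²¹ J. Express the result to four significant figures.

Eᵢ/kT = 0.181004, 2.00717, 3.18996, 5.07168.
Z = Σ e^(−Eᵢ/kT) = e^(−0.181004) + e^(−2.00717) + e^(−3.18996) + e^(−5.07168) = 0.834432 + 0.134368 + 0.0411735 + 0.00627187 = 1.01625.

Z = 1.016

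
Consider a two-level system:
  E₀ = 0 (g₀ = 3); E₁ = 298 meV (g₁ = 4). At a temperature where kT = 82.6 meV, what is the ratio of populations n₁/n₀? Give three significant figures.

0.0362

n₁/n₀ = (g₁/g₀) exp[−(E₁−E₀)/kT] = (4/3) × exp(−(298 meV)/(82.6 meV)) = (4/3) × exp(-3.6077) = 0.0362.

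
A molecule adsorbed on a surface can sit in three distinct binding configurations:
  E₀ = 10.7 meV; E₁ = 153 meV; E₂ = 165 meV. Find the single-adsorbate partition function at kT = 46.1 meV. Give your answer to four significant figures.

Z = 0.8570

Eᵢ/kT = 0.232104, 3.31887, 3.57918.
Z = Σ e^(−Eᵢ/kT) = e^(−0.232104) + e^(−3.31887) + e^(−3.57918) = 0.792864 + 0.0361937 + 0.0278986 = 0.856956.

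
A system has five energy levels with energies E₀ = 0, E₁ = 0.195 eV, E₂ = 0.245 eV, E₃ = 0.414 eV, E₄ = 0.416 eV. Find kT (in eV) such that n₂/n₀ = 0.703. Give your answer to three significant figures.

0.695 eV

n₂/n₀ = exp[−(E₂−E₀)/kT] = 0.703.
⇒ (E₂−E₀)/kT = ln(1/0.703) = ln(1.4225) = 0.35242.
kT = 0.245 eV / 0.35242 = 0.695 eV.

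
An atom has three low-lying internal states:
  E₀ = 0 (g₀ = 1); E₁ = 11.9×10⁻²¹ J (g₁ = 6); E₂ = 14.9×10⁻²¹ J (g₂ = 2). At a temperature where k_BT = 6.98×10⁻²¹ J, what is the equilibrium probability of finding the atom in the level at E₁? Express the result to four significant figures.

0.4687

Eᵢ/kT = 0, 1.70487, 2.13467.
Z = Σ gᵢe^(−Eᵢ/kT) = 1·e^(−0) + 6·e^(−1.70487) + 2·e^(−2.13467) = 1.00000 + 1.09078 + 0.236567 = 2.32735.
P₁ = g₁ e^(−E₁/kT) / Z = 1.09078/2.32735 = 0.4687.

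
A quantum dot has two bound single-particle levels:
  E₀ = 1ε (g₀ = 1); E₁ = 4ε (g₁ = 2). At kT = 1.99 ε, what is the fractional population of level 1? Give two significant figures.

Eᵢ/kT = 0.5025, 2.010.
Z = Σ gᵢe^(−Eᵢ/kT) = 1·e^(−0.5025) + 2·e^(−2.010) = 0.6050 + 0.2680 = 0.8730.
P₁ = g₁ e^(−E₁/kT) / Z = 0.2680/0.8730 = 0.31.

0.31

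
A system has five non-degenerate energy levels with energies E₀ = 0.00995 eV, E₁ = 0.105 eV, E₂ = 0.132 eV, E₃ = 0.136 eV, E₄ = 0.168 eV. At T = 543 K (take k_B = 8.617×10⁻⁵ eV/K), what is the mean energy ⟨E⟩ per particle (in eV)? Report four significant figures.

k_BT = 8.617×10⁻⁵ × 543 K = 0.0467903 eV.
Eᵢ/kT = 0.212651, 2.24405, 2.82110, 2.90659, 3.59049.
Z = Σ e^(−Eᵢ/kT) = e^(−0.212651) + e^(−2.24405) + e^(−2.82110) + e^(−2.90659) + e^(−3.59049) = 0.808438 + 0.106028 + 0.0595404 + 0.0546618 + 0.0275848 = 1.05625.
⟨E⟩ = Σ Eᵢ e^(−Eᵢ/kT) / Z = (0.00995·0.808438 + 0.105·0.106028 + 0.132·0.0595404 + 0.136·0.0546618 + 0.168·0.0275848) / 1.05625 = 0.03702 eV.

0.03702 eV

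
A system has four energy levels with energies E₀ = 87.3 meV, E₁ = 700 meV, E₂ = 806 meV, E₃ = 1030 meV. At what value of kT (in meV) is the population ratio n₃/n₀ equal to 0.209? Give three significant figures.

602 meV

n₃/n₀ = exp[−(E₃−E₀)/kT] = 0.209.
⇒ (E₃−E₀)/kT = ln(1/0.209) = ln(4.7847) = 1.5654.
kT = 942.7 meV / 1.5654 = 602 meV.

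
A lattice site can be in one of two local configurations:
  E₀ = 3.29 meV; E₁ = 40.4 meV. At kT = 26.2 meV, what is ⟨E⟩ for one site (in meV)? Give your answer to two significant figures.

11 meV

Eᵢ/kT = 0.1256, 1.542.
Z = Σ e^(−Eᵢ/kT) = e^(−0.1256) + e^(−1.542) = 0.8820 + 0.2140 = 1.096.
⟨E⟩ = Σ Eᵢ e^(−Eᵢ/kT) / Z = (3.29·0.8820 + 40.4·0.2140) / 1.096 = 11 meV.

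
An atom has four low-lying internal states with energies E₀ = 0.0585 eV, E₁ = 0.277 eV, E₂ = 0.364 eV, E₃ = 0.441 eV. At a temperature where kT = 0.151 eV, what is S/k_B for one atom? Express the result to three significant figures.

Eᵢ/kT = 0.38742, 1.8344, 2.4106, 2.9205.
Z = Σ e^(−Eᵢ/kT) = e^(−0.38742) + e^(−1.8344) + e^(−2.4106) + e^(−2.9205) = 0.67881 + 0.15971 + 0.089761 + 0.053907 = 0.98219.
⟨E⟩ = Σ EᵢPᵢ = 0.14294 eV.
S/k_B = ln Z + ⟨E⟩/kT = ln(0.98219) + 0.14294/0.151 = -0.017971 + 0.94662 = 0.929.

0.929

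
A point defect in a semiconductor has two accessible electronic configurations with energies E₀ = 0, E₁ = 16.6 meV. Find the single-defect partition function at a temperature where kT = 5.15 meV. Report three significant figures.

Eᵢ/kT = 0, 3.2233.
Z = Σ e^(−Eᵢ/kT) = e^(−0) + e^(−3.2233) = 1.0000 + 0.039823 = 1.0398.

Z = 1.04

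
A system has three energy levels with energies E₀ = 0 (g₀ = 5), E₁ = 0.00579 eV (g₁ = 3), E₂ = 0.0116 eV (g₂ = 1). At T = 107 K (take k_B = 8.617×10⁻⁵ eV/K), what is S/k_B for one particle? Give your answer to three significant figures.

2.13

k_BT = 8.617×10⁻⁵ × 107 K = 0.0092202 eV.
Eᵢ/kT = 0, 0.62797, 1.2581.
Z = Σ gᵢe^(−Eᵢ/kT) = 5·e^(−0) + 3·e^(−0.62797) + 1·e^(−1.2581) = 5.0000 + 1.6010 + 0.28419 = 6.8852.
⟨E⟩ = Σ EᵢPᵢ = 0.0018251 eV.
S/k_B = ln Z + ⟨E⟩/kT = ln(6.8852) + 0.0018251/0.0092202 = 1.9294 + 0.19795 = 2.13.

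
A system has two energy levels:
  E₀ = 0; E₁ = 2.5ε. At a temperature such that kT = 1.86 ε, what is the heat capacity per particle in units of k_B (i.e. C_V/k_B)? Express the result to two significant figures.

Eᵢ/kT = 0, 1.344.
Z = Σ e^(−Eᵢ/kT) = e^(−0) + e^(−1.344) = 1.000 + 0.2608 = 1.261.
⟨E⟩ = 0.5170 ε, ⟨E²⟩ = 1.293 ε².
C_V/k_B = (⟨E²⟩ − ⟨E⟩²)/(kT)² = (1.293 − 0.2673)/3.460 = 0.30.

0.30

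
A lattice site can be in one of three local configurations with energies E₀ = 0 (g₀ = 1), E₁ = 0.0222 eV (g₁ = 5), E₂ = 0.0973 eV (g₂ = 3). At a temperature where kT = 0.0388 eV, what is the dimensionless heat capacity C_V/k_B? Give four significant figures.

0.3051

Eᵢ/kT = 0, 0.572165, 2.50773.
Z = Σ gᵢe^(−Eᵢ/kT) = 1·e^(−0) + 5·e^(−0.572165) + 3·e^(−2.50773) = 1.00000 + 2.82151 + 0.244359 = 4.06587.
⟨E⟩ = 0.0212534 eV, ⟨E²⟩ = 0.000910991 eV².
C_V/k_B = (⟨E²⟩ − ⟨E⟩²)/(kT)² = (0.000910991 − 0.000451707)/0.00150544 = 0.3051.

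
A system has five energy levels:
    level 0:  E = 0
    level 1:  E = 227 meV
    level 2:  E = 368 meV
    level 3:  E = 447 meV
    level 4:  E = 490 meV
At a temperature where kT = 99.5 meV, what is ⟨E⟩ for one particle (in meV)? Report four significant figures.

Eᵢ/kT = 0, 2.28141, 3.69849, 4.49246, 4.92462.
Z = Σ e^(−Eᵢ/kT) = e^(−0) + e^(−2.28141) + e^(−3.69849) + e^(−4.49246) + e^(−4.92462) = 1.00000 + 0.102140 + 0.0247609 + 0.0111931 + 0.00726549 = 1.14536.
⟨E⟩ = Σ Eᵢ e^(−Eᵢ/kT) / Z = (0·1.00000 + 227·0.102140 + 368·0.0247609 + 447·0.0111931 + 490·0.00726549) / 1.14536 = 35.68 meV.

35.68 meV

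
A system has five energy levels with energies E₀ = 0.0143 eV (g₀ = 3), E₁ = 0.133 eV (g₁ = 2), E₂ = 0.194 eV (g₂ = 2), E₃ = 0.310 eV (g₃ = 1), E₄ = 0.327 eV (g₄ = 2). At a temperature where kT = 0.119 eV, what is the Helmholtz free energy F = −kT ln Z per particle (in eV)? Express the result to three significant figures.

Eᵢ/kT = 0.12017, 1.1176, 1.6303, 2.6050, 2.7479.
Z = Σ gᵢe^(−Eᵢ/kT) = 3·e^(−0.12017) + 2·e^(−1.1176) + 2·e^(−1.6303) + 1·e^(−2.6050) + 2·e^(−2.7479) = 2.6603 + 0.65413 + 0.39174 + 0.073903 + 0.12812 = 3.9082.
F = −kT ln Z = −0.119 × ln(3.9082) = −0.119 × 1.3631 = -0.162 eV.

-0.162 eV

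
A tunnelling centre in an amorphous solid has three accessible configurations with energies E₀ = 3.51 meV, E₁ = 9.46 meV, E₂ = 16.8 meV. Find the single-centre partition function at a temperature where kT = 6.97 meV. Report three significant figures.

Z = 0.952

Eᵢ/kT = 0.50359, 1.3572, 2.4103.
Z = Σ e^(−Eᵢ/kT) = e^(−0.50359) + e^(−1.3572) + e^(−2.4103) = 0.60436 + 0.25738 + 0.089788 = 0.95153.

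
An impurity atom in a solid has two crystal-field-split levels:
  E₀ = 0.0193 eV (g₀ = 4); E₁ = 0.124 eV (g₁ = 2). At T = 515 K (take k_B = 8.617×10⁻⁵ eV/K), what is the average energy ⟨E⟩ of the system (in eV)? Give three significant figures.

k_BT = 8.617×10⁻⁵ × 515 K = 0.044378 eV.
Eᵢ/kT = 0.43490, 2.7942.
Z = Σ gᵢe^(−Eᵢ/kT) = 4·e^(−0.43490) + 2·e^(−2.7942) = 2.5893 + 0.12233 = 2.7116.
⟨E⟩ = Σ Eᵢ gᵢe^(−Eᵢ/kT) / Z = (0.0193·2.5893 + 0.124·0.12233) / 2.7116 = 0.0240 eV.

0.0240 eV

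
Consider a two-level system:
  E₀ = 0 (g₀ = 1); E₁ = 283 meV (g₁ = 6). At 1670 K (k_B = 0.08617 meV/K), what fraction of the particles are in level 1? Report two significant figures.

0.46

k_BT = 0.08617 × 1670 K = 143.9 meV.
Eᵢ/kT = 0, 1.967.
Z = Σ gᵢe^(−Eᵢ/kT) = 1·e^(−0) + 6·e^(−1.967) = 1.000 + 0.8393 = 1.839.
P₁ = g₁ e^(−E₁/kT) / Z = 0.8393/1.839 = 0.46.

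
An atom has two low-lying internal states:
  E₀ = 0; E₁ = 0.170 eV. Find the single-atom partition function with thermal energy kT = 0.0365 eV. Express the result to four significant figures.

Z = 1.009

Eᵢ/kT = 0, 4.65753.
Z = Σ e^(−Eᵢ/kT) = e^(−0) + e^(−4.65753) = 1.00000 + 0.00948987 = 1.00949.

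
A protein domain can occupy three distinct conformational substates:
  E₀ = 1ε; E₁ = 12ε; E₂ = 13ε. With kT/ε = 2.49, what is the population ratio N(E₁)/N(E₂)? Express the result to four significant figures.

1.494

n₁/n₂ = exp[−(E₁−E₂)/kT] = exp(−(-1ε)/(2.49ε)) = exp(0.401606) = 1.494.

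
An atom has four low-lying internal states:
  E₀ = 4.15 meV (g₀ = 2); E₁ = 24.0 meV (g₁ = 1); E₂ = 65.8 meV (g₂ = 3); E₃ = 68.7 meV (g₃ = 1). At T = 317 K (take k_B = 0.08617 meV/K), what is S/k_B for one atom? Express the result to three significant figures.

1.51

k_BT = 0.08617 × 317 K = 27.316 meV.
Eᵢ/kT = 0.15193, 0.87861, 2.4088, 2.5150.
Z = Σ gᵢe^(−Eᵢ/kT) = 2·e^(−0.15193) + 1·e^(−0.87861) + 3·e^(−2.4088) + 1·e^(−2.5150) = 1.7181 + 0.41536 + 0.26977 + 0.080863 = 2.4841.
⟨E⟩ = Σ EᵢPᵢ = 16.265 meV.
S/k_B = ln Z + ⟨E⟩/kT = ln(2.4841) + 16.265/27.316 = 0.90991 + 0.59544 = 1.51.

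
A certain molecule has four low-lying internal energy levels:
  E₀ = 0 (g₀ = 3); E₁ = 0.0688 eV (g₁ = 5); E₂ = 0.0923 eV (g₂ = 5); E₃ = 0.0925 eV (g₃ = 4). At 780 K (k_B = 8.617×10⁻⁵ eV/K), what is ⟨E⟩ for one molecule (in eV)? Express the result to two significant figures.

k_BT = 8.617×10⁻⁵ × 780 K = 0.06721 eV.
Eᵢ/kT = 0, 1.024, 1.373, 1.376.
Z = Σ gᵢe^(−Eᵢ/kT) = 3·e^(−0) + 5·e^(−1.024) + 5·e^(−1.373) + 4·e^(−1.376) = 3.000 + 1.796 + 1.267 + 1.010 = 7.073.
⟨E⟩ = Σ Eᵢ gᵢe^(−Eᵢ/kT) / Z = (0·3.000 + 0.0688·1.796 + 0.0923·1.267 + 0.0925·1.010) / 7.073 = 0.047 eV.

0.047 eV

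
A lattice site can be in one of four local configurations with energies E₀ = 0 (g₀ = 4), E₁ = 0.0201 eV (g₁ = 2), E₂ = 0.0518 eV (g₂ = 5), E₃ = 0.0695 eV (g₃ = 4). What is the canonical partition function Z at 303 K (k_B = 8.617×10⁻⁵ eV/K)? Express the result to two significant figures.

k_BT = 8.617×10⁻⁵ × 303 K = 0.02611 eV.
Eᵢ/kT = 0, 0.7698, 1.984, 2.662.
Z = Σ gᵢe^(−Eᵢ/kT) = 4·e^(−0) + 2·e^(−0.7698) + 5·e^(−1.984) + 4·e^(−2.662) = 4.000 + 0.9262 + 0.6876 + 0.2792 = 5.893.

Z = 5.9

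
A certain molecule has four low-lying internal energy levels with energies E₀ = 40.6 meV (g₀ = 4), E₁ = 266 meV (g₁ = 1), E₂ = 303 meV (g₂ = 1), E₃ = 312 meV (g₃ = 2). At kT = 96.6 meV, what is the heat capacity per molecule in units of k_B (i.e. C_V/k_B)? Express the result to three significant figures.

0.429

Eᵢ/kT = 0.42029, 2.7536, 3.1366, 3.2298.
Z = Σ gᵢe^(−Eᵢ/kT) = 4·e^(−0.42029) + 1·e^(−2.7536) + 1·e^(−3.1366) + 2·e^(−3.2298) = 2.6274 + 0.063698 + 0.043430 + 0.079131 = 2.8137.
⟨E⟩ = 57.385 meV, ⟨E²⟩ = 7295.8 meV².
C_V/k_B = (⟨E²⟩ − ⟨E⟩²)/(kT)² = (7295.8 − 3293.0)/9331.6 = 0.429.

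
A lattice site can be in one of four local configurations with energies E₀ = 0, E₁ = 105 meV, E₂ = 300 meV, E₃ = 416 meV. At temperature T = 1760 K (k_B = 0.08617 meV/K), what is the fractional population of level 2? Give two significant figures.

k_BT = 0.08617 × 1760 K = 151.7 meV.
Eᵢ/kT = 0, 0.6922, 1.978, 2.742.
Z = Σ e^(−Eᵢ/kT) = e^(−0) + e^(−0.6922) + e^(−1.978) + e^(−2.742) = 1.000 + 0.5005 + 0.1383 + 0.06444 = 1.703.
P₂ = e^(−E₂/kT) / Z = 0.1383/1.703 = 0.081.

0.081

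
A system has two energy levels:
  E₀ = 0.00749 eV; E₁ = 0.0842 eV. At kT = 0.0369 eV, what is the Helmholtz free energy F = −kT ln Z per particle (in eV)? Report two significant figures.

0.0031 eV

Eᵢ/kT = 0.2030, 2.282.
Z = Σ e^(−Eᵢ/kT) = e^(−0.2030) + e^(−2.282) = 0.8163 + 0.1021 = 0.9184.
F = −kT ln Z = −0.0369 × ln(0.9184) = −0.0369 × -0.08512 = 0.0031 eV.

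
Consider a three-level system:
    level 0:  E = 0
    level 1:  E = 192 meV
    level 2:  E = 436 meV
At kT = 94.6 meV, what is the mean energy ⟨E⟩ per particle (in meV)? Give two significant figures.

Eᵢ/kT = 0, 2.030, 4.609.
Z = Σ e^(−Eᵢ/kT) = e^(−0) + e^(−2.030) + e^(−4.609) = 1.000 + 0.1313 + 0.009962 = 1.141.
⟨E⟩ = Σ Eᵢ e^(−Eᵢ/kT) / Z = (0·1.000 + 192·0.1313 + 436·0.009962) / 1.141 = 26 meV.

26 meV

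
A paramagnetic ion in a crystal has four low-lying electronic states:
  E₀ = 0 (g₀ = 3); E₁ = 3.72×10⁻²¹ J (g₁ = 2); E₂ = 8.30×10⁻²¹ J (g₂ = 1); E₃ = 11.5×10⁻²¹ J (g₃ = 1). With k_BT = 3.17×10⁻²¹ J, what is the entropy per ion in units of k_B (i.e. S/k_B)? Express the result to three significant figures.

1.59

Eᵢ/kT = 0, 1.1735, 2.6183, 3.6278.
Z = Σ gᵢe^(−Eᵢ/kT) = 3·e^(−0) + 2·e^(−1.1735) + 1·e^(−2.6183) + 1·e^(−3.6278) = 3.0000 + 0.61857 + 0.072927 + 0.026575 = 3.7181.
⟨E⟩ = Σ EᵢPᵢ = 0.86388 ×10⁻²¹ J.
S/k_B = ln Z + ⟨E⟩/kT = ln(3.7181) + 0.86388/3.17 = 1.3132 + 0.27252 = 1.59.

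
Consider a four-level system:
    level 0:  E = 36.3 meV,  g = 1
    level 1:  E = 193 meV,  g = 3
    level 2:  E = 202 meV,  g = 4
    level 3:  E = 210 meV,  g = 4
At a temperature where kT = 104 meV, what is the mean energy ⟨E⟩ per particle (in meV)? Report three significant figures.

151 meV

Eᵢ/kT = 0.34904, 1.8558, 1.9423, 2.0192.
Z = Σ gᵢe^(−Eᵢ/kT) = 1·e^(−0.34904) + 3·e^(−1.8558) + 4·e^(−1.9423) + 4·e^(−2.0192) = 0.70536 + 0.46898 + 0.57350 + 0.53105 = 2.2789.
⟨E⟩ = Σ Eᵢ gᵢe^(−Eᵢ/kT) / Z = (36.3·0.70536 + 193·0.46898 + 202·0.57350 + 210·0.53105) / 2.2789 = 151 meV.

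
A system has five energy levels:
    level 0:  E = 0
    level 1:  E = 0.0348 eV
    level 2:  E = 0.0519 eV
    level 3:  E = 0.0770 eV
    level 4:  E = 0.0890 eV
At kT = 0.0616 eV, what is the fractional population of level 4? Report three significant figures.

Eᵢ/kT = 0, 0.56494, 0.84253, 1.2500, 1.4448.
Z = Σ e^(−Eᵢ/kT) = e^(−0) + e^(−0.56494) + e^(−0.84253) + e^(−1.2500) + e^(−1.4448) = 1.0000 + 0.56839 + 0.43062 + 0.28650 + 0.23579 = 2.5213.
P₄ = e^(−E₄/kT) / Z = 0.23579/2.5213 = 0.0935.

0.0935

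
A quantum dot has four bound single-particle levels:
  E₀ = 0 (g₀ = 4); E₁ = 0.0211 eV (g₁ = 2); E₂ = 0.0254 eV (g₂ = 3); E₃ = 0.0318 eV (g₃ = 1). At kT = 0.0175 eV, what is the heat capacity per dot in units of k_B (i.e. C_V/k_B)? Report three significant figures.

Eᵢ/kT = 0, 1.2057, 1.4514, 1.8171.
Z = Σ gᵢe^(−Eᵢ/kT) = 4·e^(−0) + 2·e^(−1.2057) + 3·e^(−1.4514) + 1·e^(−1.8171) = 4.0000 + 0.59896 + 0.70273 + 0.16250 = 5.4642.
⟨E⟩ = 0.0065252 eV, ⟨E²⟩ = 0.00016185 eV².
C_V/k_B = (⟨E²⟩ − ⟨E⟩²)/(kT)² = (0.00016185 − 0.000042578)/0.00030625 = 0.389.

0.389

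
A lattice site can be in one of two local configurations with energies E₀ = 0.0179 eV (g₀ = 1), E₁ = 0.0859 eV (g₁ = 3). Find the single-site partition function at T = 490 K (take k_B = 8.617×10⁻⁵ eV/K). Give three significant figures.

Z = 1.05

k_BT = 8.617×10⁻⁵ × 490 K = 0.042223 eV.
Eᵢ/kT = 0.42394, 2.0344.
Z = Σ gᵢe^(−Eᵢ/kT) = 1·e^(−0.42394) + 3·e^(−2.0344) = 0.65446 + 0.39228 = 1.0467.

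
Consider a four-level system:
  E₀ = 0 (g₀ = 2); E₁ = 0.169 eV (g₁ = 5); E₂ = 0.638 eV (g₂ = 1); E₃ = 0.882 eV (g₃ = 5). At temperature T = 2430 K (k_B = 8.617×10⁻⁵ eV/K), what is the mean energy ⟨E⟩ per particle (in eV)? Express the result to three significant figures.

k_BT = 8.617×10⁻⁵ × 2430 K = 0.20939 eV.
Eᵢ/kT = 0, 0.80711, 3.0469, 4.2122.
Z = Σ gᵢe^(−Eᵢ/kT) = 2·e^(−0) + 5·e^(−0.80711) + 1·e^(−3.0469) + 5·e^(−4.2122) = 2.0000 + 2.2307 + 0.047506 + 0.074069 = 4.3523.
⟨E⟩ = Σ Eᵢ gᵢe^(−Eᵢ/kT) / Z = (0·2.0000 + 0.169·2.2307 + 0.638·0.047506 + 0.882·0.074069) / 4.3523 = 0.109 eV.

0.109 eV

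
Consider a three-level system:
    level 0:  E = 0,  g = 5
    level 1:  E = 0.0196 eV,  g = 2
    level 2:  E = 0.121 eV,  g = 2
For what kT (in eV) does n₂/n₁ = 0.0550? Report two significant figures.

n₂/n₁ = (g₂/g₁) exp[−(E₂−E₁)/kT] = 0.0550.
⇒ (E₂−E₁)/kT = ln((2/2)/0.0550) = ln(18.18) = 2.900.
kT = 0.1014 eV / 2.900 = 0.035 eV.

0.035 eV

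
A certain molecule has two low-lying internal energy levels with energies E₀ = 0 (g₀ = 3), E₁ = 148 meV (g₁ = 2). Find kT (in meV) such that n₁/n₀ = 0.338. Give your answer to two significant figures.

220 meV

n₁/n₀ = (g₁/g₀) exp[−(E₁−E₀)/kT] = 0.338.
⇒ (E₁−E₀)/kT = ln((2/3)/0.338) = ln(1.972) = 0.6790.
kT = 148 meV / 0.6790 = 220 meV.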